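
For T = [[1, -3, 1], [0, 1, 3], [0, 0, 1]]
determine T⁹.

T = I + N where N = [[0, -3, 1], [0, 0, 3], [0, 0, 0]] is strictly upper-triangular, so N³ = 0.
(I + N)⁹ = I + 9·N + 36·N² = [[1, -27, -315], [0, 1, 27], [0, 0, 1]].

[[1, -27, -315], [0, 1, 27], [0, 0, 1]]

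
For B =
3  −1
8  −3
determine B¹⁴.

[[1, 0], [0, 1]]

B² = I (check: tr B = 0 and det B = −1), so B¹⁴ = I since 14 is even.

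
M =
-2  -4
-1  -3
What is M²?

[[8, 20], [5, 13]]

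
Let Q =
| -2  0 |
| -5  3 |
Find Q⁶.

tr Q = 1 and det Q = -6, so the characteristic polynomial is λ² − (1)λ + (-6) with roots -2 and 3.
Eigenvectors give P = [[-1, 0], [-1, -1]] with P⁻¹ = [[-1, 0], [1, -1]], and Q = P·diag(-2, 3)·P⁻¹.
Then Q⁶ = P·diag(64, 729)·P⁻¹ = [[-64, 0], [-64, -729]] · [[-1, 0], [1, -1]] = [[64, 0], [-665, 729]].

[[64, 0], [-665, 729]]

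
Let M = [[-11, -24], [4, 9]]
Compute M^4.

[[241, 480], [-80, -159]]

tr M = -2 and det M = -3, so the characteristic polynomial is λ² − (-2)λ + (-3) with roots 1 and -3.
Eigenvectors give P = [[-2, 3], [1, -1]] with P⁻¹ = [[1, 3], [1, 2]], and M = P·diag(1, -3)·P⁻¹.
Then M^4 = P·diag(1, 81)·P⁻¹ = [[-2, 243], [1, -81]] · [[1, 3], [1, 2]] = [[241, 480], [-80, -159]].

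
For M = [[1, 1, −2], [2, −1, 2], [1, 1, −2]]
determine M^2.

[[1, −2, 4], [2, 5, −10], [1, −2, 4]]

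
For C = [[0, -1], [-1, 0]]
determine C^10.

[[1, 0], [0, 1]]

C² = I (check: tr C = 0 and det C = -1), so C^10 = I since 10 is even.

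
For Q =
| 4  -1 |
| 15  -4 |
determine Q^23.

Q² = I (check: tr Q = 0 and det Q = -1), so Q^23 = Q since 23 is odd.

[[4, -1], [15, -4]]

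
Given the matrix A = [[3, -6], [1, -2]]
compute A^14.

[[3, -6], [1, -2]]

A² = A (a projection; rank 1, trace 1), so A^14 = A.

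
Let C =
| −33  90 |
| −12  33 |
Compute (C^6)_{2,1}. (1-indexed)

tr C = 0 and det C = −9, so the characteristic polynomial is λ² − (0)λ + (−9) with roots −3 and 3.
Eigenvectors give P = [[3, −5], [1, −2]] with P⁻¹ = [[2, −5], [1, −3]], and C = P·diag(−3, 3)·P⁻¹.
Then C^6 = P·diag(729, 729)·P⁻¹ = [[2187, −3645], [729, −1458]] · [[2, −5], [1, −3]] = [[729, 0], [0, 729]].

0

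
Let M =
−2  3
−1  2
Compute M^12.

M² = I (check: tr M = 0 and det M = −1), so M^12 = I since 12 is even.

[[1, 0], [0, 1]]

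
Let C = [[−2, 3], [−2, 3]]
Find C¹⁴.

C² = C (a projection; rank 1, trace 1), so C¹⁴ = C.

[[−2, 3], [−2, 3]]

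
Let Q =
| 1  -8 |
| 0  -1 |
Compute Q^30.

[[1, 0], [0, 1]]

Q² = I (check: tr Q = 0 and det Q = -1), so Q^30 = I since 30 is even.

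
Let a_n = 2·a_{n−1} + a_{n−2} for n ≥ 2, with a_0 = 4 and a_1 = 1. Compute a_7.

449

With companion matrix M = [[2, 1], [1, 0]], [a_n, a_{n−1}]ᵀ = M·[a_{n−1}, a_{n−2}]ᵀ, so [a_7, a_6]ᵀ = M^6·[a_1, a_0]ᵀ.
M^6 = [[169, 70], [70, 29]], giving [a_7, a_6]ᵀ = [[449], [186]].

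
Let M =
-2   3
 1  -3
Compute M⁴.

M² = [[7, -15], [-5, 12]]
M³ = [[-29, 66], [22, -51]]
M⁴ = [[124, -285], [-95, 219]]

[[124, -285], [-95, 219]]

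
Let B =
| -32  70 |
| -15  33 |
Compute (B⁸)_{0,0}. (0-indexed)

tr B = 1 and det B = -6, so the characteristic polynomial is λ² − (1)λ + (-6) with roots -2 and 3.
Eigenvectors give P = [[7, 2], [3, 1]] with P⁻¹ = [[1, -2], [-3, 7]], and B = P·diag(-2, 3)·P⁻¹.
Then B⁸ = P·diag(256, 6561)·P⁻¹ = [[1792, 13122], [768, 6561]] · [[1, -2], [-3, 7]] = [[-37574, 88270], [-18915, 44391]].

-37574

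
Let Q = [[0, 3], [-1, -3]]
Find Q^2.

[[-3, -9], [3, 6]]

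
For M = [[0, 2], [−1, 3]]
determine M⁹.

[[−510, 1022], [−511, 1023]]

tr M = 3 and det M = 2, so the characteristic polynomial is λ² − (3)λ + (2) with roots 1 and 2.
Eigenvectors give P = [[2, 1], [1, 1]] with P⁻¹ = [[1, −1], [−1, 2]], and M = P·diag(1, 2)·P⁻¹.
Then M⁹ = P·diag(1, 512)·P⁻¹ = [[2, 512], [1, 512]] · [[1, −1], [−1, 2]] = [[−510, 1022], [−511, 1023]].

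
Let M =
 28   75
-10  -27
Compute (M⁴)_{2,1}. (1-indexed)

-130

tr M = 1 and det M = -6, so the characteristic polynomial is λ² − (1)λ + (-6) with roots -2 and 3.
Eigenvectors give P = [[-5, -3], [2, 1]] with P⁻¹ = [[1, 3], [-2, -5]], and M = P·diag(-2, 3)·P⁻¹.
Then M⁴ = P·diag(16, 81)·P⁻¹ = [[-80, -243], [32, 81]] · [[1, 3], [-2, -5]] = [[406, 975], [-130, -309]].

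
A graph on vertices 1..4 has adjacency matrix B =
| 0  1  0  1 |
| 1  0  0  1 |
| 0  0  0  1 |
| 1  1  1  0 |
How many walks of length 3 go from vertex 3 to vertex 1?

1

The number of length-3 walks from vertex 3 to vertex 1 is entry (3,1) of B³, where B is the adjacency matrix.
B² = [[2, 1, 1, 1], [1, 2, 1, 1], [1, 1, 1, 0], [1, 1, 0, 3]]
B³ = [[2, 3, 1, 4], [3, 2, 1, 4], [1, 1, 0, 3], [4, 4, 3, 2]]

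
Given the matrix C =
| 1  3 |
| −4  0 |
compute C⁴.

[[109, −69], [92, 132]]

C² = [[−11, 3], [−4, −12]]
C³ = [[−23, −33], [44, −12]]
C⁴ = [[109, −69], [92, 132]]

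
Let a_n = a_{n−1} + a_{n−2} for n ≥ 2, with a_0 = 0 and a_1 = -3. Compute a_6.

With companion matrix Q = [[1, 1], [1, 0]], [a_n, a_{n−1}]ᵀ = Q·[a_{n−1}, a_{n−2}]ᵀ, so [a_6, a_5]ᵀ = Q⁵·[a_1, a_0]ᵀ.
Q⁵ = [[8, 5], [5, 3]], giving [a_6, a_5]ᵀ = [[-24], [-15]].

-24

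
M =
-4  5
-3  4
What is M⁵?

M² = I (check: tr M = 0 and det M = -1), so M⁵ = M since 5 is odd.

[[-4, 5], [-3, 4]]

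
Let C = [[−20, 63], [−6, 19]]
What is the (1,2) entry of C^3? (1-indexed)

tr C = −1 and det C = −2, so the characteristic polynomial is λ² − (−1)λ + (−2) with roots −2 and 1.
Eigenvectors give P = [[7, 3], [2, 1]] with P⁻¹ = [[1, −3], [−2, 7]], and C = P·diag(−2, 1)·P⁻¹.
Then C^3 = P·diag(−8, 1)·P⁻¹ = [[−56, 3], [−16, 1]] · [[1, −3], [−2, 7]] = [[−62, 189], [−18, 55]].

189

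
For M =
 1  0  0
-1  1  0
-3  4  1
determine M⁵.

[[1, 0, 0], [-5, 1, 0], [-55, 20, 1]]

M = I + N where N = [[0, 0, 0], [-1, 0, 0], [-3, 4, 0]] is strictly lower-triangular, so N³ = 0.
(I + N)⁵ = I + 5·N + 10·N² = [[1, 0, 0], [-5, 1, 0], [-55, 20, 1]].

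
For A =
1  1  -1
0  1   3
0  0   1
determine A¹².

A = I + N where N = [[0, 1, -1], [0, 0, 3], [0, 0, 0]] is strictly upper-triangular, so N³ = 0.
(I + N)¹² = I + 12·N + 66·N² = [[1, 12, 186], [0, 1, 36], [0, 0, 1]].

[[1, 12, 186], [0, 1, 36], [0, 0, 1]]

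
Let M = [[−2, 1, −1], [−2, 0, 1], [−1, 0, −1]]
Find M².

[[3, −2, 4], [3, −2, 1], [3, −1, 2]]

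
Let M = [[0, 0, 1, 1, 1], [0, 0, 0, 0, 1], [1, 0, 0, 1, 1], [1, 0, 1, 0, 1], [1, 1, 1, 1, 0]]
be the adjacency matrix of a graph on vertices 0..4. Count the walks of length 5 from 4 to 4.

72

The number of length-5 walks from vertex 4 to vertex 4 is entry (4,4) of M^5, where M is the adjacency matrix.
M^2 = [[3, 1, 2, 2, 2], [1, 1, 1, 1, 0], [2, 1, 3, 2, 2], [2, 1, 2, 3, 2], [2, 0, 2, 2, 4]]
M^3 = [[6, 2, 7, 7, 8], [2, 0, 2, 2, 4], [7, 2, 6, 7, 8], [7, 2, 7, 6, 8], [8, 4, 8, 8, 6]]
M^4 = [[22, 8, 21, 21, 22], [8, 4, 8, 8, 6], [21, 8, 22, 21, 22], [21, 8, 21, 22, 22], [22, 6, 22, 22, 28]]
M^5 = [[64, 22, 65, 65, 72], [22, 6, 22, 22, 28], [65, 22, 64, 65, 72], [65, 22, 65, 64, 72], [72, 28, 72, 72, 72]]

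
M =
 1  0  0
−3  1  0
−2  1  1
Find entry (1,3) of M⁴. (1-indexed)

0

M = I + N where N = [[0, 0, 0], [−3, 0, 0], [−2, 1, 0]] is strictly lower-triangular, so N³ = 0.
(I + N)⁴ = I + 4·N + 6·N² = [[1, 0, 0], [−12, 1, 0], [−26, 4, 1]].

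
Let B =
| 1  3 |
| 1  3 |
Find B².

[[4, 12], [4, 12]]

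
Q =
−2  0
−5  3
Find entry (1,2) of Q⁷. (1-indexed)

tr Q = 1 and det Q = −6, so the characteristic polynomial is λ² − (1)λ + (−6) with roots 3 and −2.
Eigenvectors give P = [[0, 1], [−1, 1]] with P⁻¹ = [[1, −1], [1, 0]], and Q = P·diag(3, −2)·P⁻¹.
Then Q⁷ = P·diag(2187, −128)·P⁻¹ = [[0, −128], [−2187, −128]] · [[1, −1], [1, 0]] = [[−128, 0], [−2315, 2187]].

0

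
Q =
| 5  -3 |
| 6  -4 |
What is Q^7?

[[257, -129], [258, -130]]

tr Q = 1 and det Q = -2, so the characteristic polynomial is λ² − (1)λ + (-2) with roots -1 and 2.
Eigenvectors give P = [[1, 1], [2, 1]] with P⁻¹ = [[-1, 1], [2, -1]], and Q = P·diag(-1, 2)·P⁻¹.
Then Q^7 = P·diag(-1, 128)·P⁻¹ = [[-1, 128], [-2, 128]] · [[-1, 1], [2, -1]] = [[257, -129], [258, -130]].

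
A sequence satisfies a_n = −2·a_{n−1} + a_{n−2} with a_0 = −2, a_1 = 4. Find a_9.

With companion matrix Q = [[−2, 1], [1, 0]], [a_n, a_{n−1}]ᵀ = Q·[a_{n−1}, a_{n−2}]ᵀ, so [a_9, a_8]ᵀ = Q⁸·[a_1, a_0]ᵀ.
Q⁸ = [[985, −408], [−408, 169]], giving [a_9, a_8]ᵀ = [[4756], [−1970]].

4756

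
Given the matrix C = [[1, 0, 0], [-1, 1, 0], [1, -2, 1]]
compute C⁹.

[[1, 0, 0], [-9, 1, 0], [81, -18, 1]]

C = I + N where N = [[0, 0, 0], [-1, 0, 0], [1, -2, 0]] is strictly lower-triangular, so N³ = 0.
(I + N)⁹ = I + 9·N + 36·N² = [[1, 0, 0], [-9, 1, 0], [81, -18, 1]].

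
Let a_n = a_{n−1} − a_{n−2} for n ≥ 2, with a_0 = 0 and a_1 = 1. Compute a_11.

−1

With companion matrix A = [[1, −1], [1, 0]], [a_n, a_{n−1}]ᵀ = A·[a_{n−1}, a_{n−2}]ᵀ, so [a_11, a_10]ᵀ = A^10·[a_1, a_0]ᵀ.
A^10 = [[−1, 1], [−1, 0]], giving [a_11, a_10]ᵀ = [[−1], [−1]].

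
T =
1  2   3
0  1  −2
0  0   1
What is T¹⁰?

T = I + N where N = [[0, 2, 3], [0, 0, −2], [0, 0, 0]] is strictly upper-triangular, so N³ = 0.
(I + N)¹⁰ = I + 10·N + 45·N² = [[1, 20, −150], [0, 1, −20], [0, 0, 1]].

[[1, 20, −150], [0, 1, −20], [0, 0, 1]]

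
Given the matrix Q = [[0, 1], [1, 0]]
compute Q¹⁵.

[[0, 1], [1, 0]]

Q² = I (check: tr Q = 0 and det Q = -1), so Q¹⁵ = Q since 15 is odd.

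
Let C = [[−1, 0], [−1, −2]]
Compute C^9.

[[−1, 0], [−511, −512]]

tr C = −3 and det C = 2, so the characteristic polynomial is λ² − (−3)λ + (2) with roots −2 and −1.
Eigenvectors give P = [[0, −1], [1, 1]] with P⁻¹ = [[1, 1], [−1, 0]], and C = P·diag(−2, −1)·P⁻¹.
Then C^9 = P·diag(−512, −1)·P⁻¹ = [[0, 1], [−512, −1]] · [[1, 1], [−1, 0]] = [[−1, 0], [−511, −512]].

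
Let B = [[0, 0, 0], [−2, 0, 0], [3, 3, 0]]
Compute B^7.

B is strictly triangular, hence nilpotent: B^3 = 0, so B^7 = 0.

[[0, 0, 0], [0, 0, 0], [0, 0, 0]]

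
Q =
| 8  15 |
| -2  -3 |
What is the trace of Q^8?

6817

tr Q = 5 and det Q = 6, so the characteristic polynomial is λ² − (5)λ + (6) with roots 2 and 3.
Eigenvectors give P = [[-5, -3], [2, 1]] with P⁻¹ = [[1, 3], [-2, -5]], and Q = P·diag(2, 3)·P⁻¹.
Then Q^8 = P·diag(256, 6561)·P⁻¹ = [[-1280, -19683], [512, 6561]] · [[1, 3], [-2, -5]] = [[38086, 94575], [-12610, -31269]].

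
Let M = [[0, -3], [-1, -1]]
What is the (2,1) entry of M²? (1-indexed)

1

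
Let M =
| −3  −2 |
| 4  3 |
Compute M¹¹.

M² = I (check: tr M = 0 and det M = −1), so M¹¹ = M since 11 is odd.

[[−3, −2], [4, 3]]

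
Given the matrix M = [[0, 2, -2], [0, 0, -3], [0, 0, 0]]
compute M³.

[[0, 0, 0], [0, 0, 0], [0, 0, 0]]

M is strictly triangular, hence nilpotent: M³ = 0, so M³ = 0.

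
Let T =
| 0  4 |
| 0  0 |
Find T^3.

T^2 = [[0, 0], [0, 0]]
T^3 = [[0, 0], [0, 0]]

[[0, 0], [0, 0]]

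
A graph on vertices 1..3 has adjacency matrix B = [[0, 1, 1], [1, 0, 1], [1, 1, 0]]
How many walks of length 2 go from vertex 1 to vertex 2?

1

The number of length-2 walks from vertex 1 to vertex 2 is entry (1,2) of B^2, where B is the adjacency matrix.
B^2 = [[2, 1, 1], [1, 2, 1], [1, 1, 2]]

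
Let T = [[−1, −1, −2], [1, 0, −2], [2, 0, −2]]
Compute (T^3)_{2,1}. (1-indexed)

8

T^2 = [[−4, 1, 8], [−5, −1, 2], [−6, −2, 0]]
T^3 = [[21, 4, −10], [8, 5, 8], [4, 6, 16]]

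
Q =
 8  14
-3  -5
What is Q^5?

tr Q = 3 and det Q = 2, so the characteristic polynomial is λ² − (3)λ + (2) with roots 2 and 1.
Eigenvectors give P = [[-7, 2], [3, -1]] with P⁻¹ = [[-1, -2], [-3, -7]], and Q = P·diag(2, 1)·P⁻¹.
Then Q^5 = P·diag(32, 1)·P⁻¹ = [[-224, 2], [96, -1]] · [[-1, -2], [-3, -7]] = [[218, 434], [-93, -185]].

[[218, 434], [-93, -185]]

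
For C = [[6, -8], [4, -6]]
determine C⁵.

[[96, -128], [64, -96]]

tr C = 0 and det C = -4, so the characteristic polynomial is λ² − (0)λ + (-4) with roots -2 and 2.
Eigenvectors give P = [[-1, -2], [-1, -1]] with P⁻¹ = [[1, -2], [-1, 1]], and C = P·diag(-2, 2)·P⁻¹.
Then C⁵ = P·diag(-32, 32)·P⁻¹ = [[32, -64], [32, -32]] · [[1, -2], [-1, 1]] = [[96, -128], [64, -96]].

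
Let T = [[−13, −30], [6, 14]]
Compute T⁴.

tr T = 1 and det T = −2, so the characteristic polynomial is λ² − (1)λ + (−2) with roots 2 and −1.
Eigenvectors give P = [[2, −5], [−1, 2]] with P⁻¹ = [[−2, −5], [−1, −2]], and T = P·diag(2, −1)·P⁻¹.
Then T⁴ = P·diag(16, 1)·P⁻¹ = [[32, −5], [−16, 2]] · [[−2, −5], [−1, −2]] = [[−59, −150], [30, 76]].

[[−59, −150], [30, 76]]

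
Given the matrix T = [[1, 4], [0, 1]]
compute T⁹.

T = I + N where N = [[0, 4], [0, 0]] is strictly upper-triangular, so N² = 0.
(I + N)⁹ = I + 9·N = [[1, 36], [0, 1]].

[[1, 36], [0, 1]]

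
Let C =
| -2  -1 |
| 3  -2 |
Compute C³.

[[10, -9], [27, 10]]

C² = [[1, 4], [-12, 1]]
C³ = [[10, -9], [27, 10]]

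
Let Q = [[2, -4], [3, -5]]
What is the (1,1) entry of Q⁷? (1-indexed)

380

tr Q = -3 and det Q = 2, so the characteristic polynomial is λ² − (-3)λ + (2) with roots -1 and -2.
Eigenvectors give P = [[4, -1], [3, -1]] with P⁻¹ = [[1, -1], [3, -4]], and Q = P·diag(-1, -2)·P⁻¹.
Then Q⁷ = P·diag(-1, -128)·P⁻¹ = [[-4, 128], [-3, 128]] · [[1, -1], [3, -4]] = [[380, -508], [381, -509]].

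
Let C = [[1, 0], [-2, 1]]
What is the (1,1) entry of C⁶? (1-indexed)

1

C = I + N where N = [[0, 0], [-2, 0]] is strictly lower-triangular, so N² = 0.
(I + N)⁶ = I + 6·N = [[1, 0], [-12, 1]].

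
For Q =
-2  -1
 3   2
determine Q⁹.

[[-2, -1], [3, 2]]

Q² = I (check: tr Q = 0 and det Q = -1), so Q⁹ = Q since 9 is odd.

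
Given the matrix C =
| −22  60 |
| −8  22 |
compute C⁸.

tr C = 0 and det C = −4, so the characteristic polynomial is λ² − (0)λ + (−4) with roots 2 and −2.
Eigenvectors give P = [[−5, 3], [−2, 1]] with P⁻¹ = [[1, −3], [2, −5]], and C = P·diag(2, −2)·P⁻¹.
Then C⁸ = P·diag(256, 256)·P⁻¹ = [[−1280, 768], [−512, 256]] · [[1, −3], [2, −5]] = [[256, 0], [0, 256]].

[[256, 0], [0, 256]]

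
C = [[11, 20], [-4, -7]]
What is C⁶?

tr C = 4 and det C = 3, so the characteristic polynomial is λ² − (4)λ + (3) with roots 3 and 1.
Eigenvectors give P = [[5, -2], [-2, 1]] with P⁻¹ = [[1, 2], [2, 5]], and C = P·diag(3, 1)·P⁻¹.
Then C⁶ = P·diag(729, 1)·P⁻¹ = [[3645, -2], [-1458, 1]] · [[1, 2], [2, 5]] = [[3641, 7280], [-1456, -2911]].

[[3641, 7280], [-1456, -2911]]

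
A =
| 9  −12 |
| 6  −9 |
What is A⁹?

tr A = 0 and det A = −9, so the characteristic polynomial is λ² − (0)λ + (−9) with roots 3 and −3.
Eigenvectors give P = [[2, −1], [1, −1]] with P⁻¹ = [[1, −1], [1, −2]], and A = P·diag(3, −3)·P⁻¹.
Then A⁹ = P·diag(19683, −19683)·P⁻¹ = [[39366, 19683], [19683, 19683]] · [[1, −1], [1, −2]] = [[59049, −78732], [39366, −59049]].

[[59049, −78732], [39366, −59049]]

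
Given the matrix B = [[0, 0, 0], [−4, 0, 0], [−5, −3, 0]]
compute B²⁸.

B is strictly triangular, hence nilpotent: B³ = 0, so B²⁸ = 0.

[[0, 0, 0], [0, 0, 0], [0, 0, 0]]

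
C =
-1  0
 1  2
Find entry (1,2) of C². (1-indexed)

0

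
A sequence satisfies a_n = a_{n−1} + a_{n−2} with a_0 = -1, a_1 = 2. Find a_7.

With companion matrix Q = [[1, 1], [1, 0]], [a_n, a_{n−1}]ᵀ = Q·[a_{n−1}, a_{n−2}]ᵀ, so [a_7, a_6]ᵀ = Q⁶·[a_1, a_0]ᵀ.
Q⁶ = [[13, 8], [8, 5]], giving [a_7, a_6]ᵀ = [[18], [11]].

18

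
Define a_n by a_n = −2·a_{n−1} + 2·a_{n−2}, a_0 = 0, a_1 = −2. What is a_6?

With companion matrix B = [[−2, 2], [1, 0]], [a_n, a_{n−1}]ᵀ = B·[a_{n−1}, a_{n−2}]ᵀ, so [a_6, a_5]ᵀ = B^5·[a_1, a_0]ᵀ.
B^5 = [[−120, 88], [44, −32]], giving [a_6, a_5]ᵀ = [[240], [−88]].

240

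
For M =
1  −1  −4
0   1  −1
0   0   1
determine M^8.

M = I + N where N = [[0, −1, −4], [0, 0, −1], [0, 0, 0]] is strictly upper-triangular, so N^3 = 0.
(I + N)^8 = I + 8·N + 28·N^2 = [[1, −8, −4], [0, 1, −8], [0, 0, 1]].

[[1, −8, −4], [0, 1, −8], [0, 0, 1]]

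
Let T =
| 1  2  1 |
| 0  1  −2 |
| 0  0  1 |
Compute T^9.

[[1, 18, −135], [0, 1, −18], [0, 0, 1]]

T = I + N where N = [[0, 2, 1], [0, 0, −2], [0, 0, 0]] is strictly upper-triangular, so N^3 = 0.
(I + N)^9 = I + 9·N + 36·N^2 = [[1, 18, −135], [0, 1, −18], [0, 0, 1]].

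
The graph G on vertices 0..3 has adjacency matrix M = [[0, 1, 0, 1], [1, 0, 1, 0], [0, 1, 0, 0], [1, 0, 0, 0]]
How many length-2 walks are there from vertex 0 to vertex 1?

0

The number of length-2 walks from vertex 0 to vertex 1 is entry (0,1) of M², where M is the adjacency matrix.
M² = [[2, 0, 1, 0], [0, 2, 0, 1], [1, 0, 1, 0], [0, 1, 0, 1]]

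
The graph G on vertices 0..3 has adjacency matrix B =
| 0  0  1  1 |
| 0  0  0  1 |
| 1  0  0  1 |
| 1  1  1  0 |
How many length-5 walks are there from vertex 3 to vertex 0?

The number of length-5 walks from vertex 3 to vertex 0 is entry (3,0) of B⁵, where B is the adjacency matrix.
B² = [[2, 1, 1, 1], [1, 1, 1, 0], [1, 1, 2, 1], [1, 0, 1, 3]]
B³ = [[2, 1, 3, 4], [1, 0, 1, 3], [3, 1, 2, 4], [4, 3, 4, 2]]
B⁴ = [[7, 4, 6, 6], [4, 3, 4, 2], [6, 4, 7, 6], [6, 2, 6, 11]]
B⁵ = [[12, 6, 13, 17], [6, 2, 6, 11], [13, 6, 12, 17], [17, 11, 17, 14]]

17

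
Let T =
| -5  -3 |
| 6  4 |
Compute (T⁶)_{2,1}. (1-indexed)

tr T = -1 and det T = -2, so the characteristic polynomial is λ² − (-1)λ + (-2) with roots -2 and 1.
Eigenvectors give P = [[-1, -1], [1, 2]] with P⁻¹ = [[-2, -1], [1, 1]], and T = P·diag(-2, 1)·P⁻¹.
Then T⁶ = P·diag(64, 1)·P⁻¹ = [[-64, -1], [64, 2]] · [[-2, -1], [1, 1]] = [[127, 63], [-126, -62]].

-126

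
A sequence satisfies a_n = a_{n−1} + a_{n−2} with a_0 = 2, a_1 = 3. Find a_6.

With companion matrix B = [[1, 1], [1, 0]], [a_n, a_{n−1}]ᵀ = B·[a_{n−1}, a_{n−2}]ᵀ, so [a_6, a_5]ᵀ = B^5·[a_1, a_0]ᵀ.
B^5 = [[8, 5], [5, 3]], giving [a_6, a_5]ᵀ = [[34], [21]].

34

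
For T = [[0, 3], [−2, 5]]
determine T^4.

[[−114, 195], [−130, 211]]

tr T = 5 and det T = 6, so the characteristic polynomial is λ² − (5)λ + (6) with roots 2 and 3.
Eigenvectors give P = [[3, 1], [2, 1]] with P⁻¹ = [[1, −1], [−2, 3]], and T = P·diag(2, 3)·P⁻¹.
Then T^4 = P·diag(16, 81)·P⁻¹ = [[48, 81], [32, 81]] · [[1, −1], [−2, 3]] = [[−114, 195], [−130, 211]].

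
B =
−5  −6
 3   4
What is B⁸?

[[511, 510], [−255, −254]]

tr B = −1 and det B = −2, so the characteristic polynomial is λ² − (−1)λ + (−2) with roots 1 and −2.
Eigenvectors give P = [[−1, 2], [1, −1]] with P⁻¹ = [[1, 2], [1, 1]], and B = P·diag(1, −2)·P⁻¹.
Then B⁸ = P·diag(1, 256)·P⁻¹ = [[−1, 512], [1, −256]] · [[1, 2], [1, 1]] = [[511, 510], [−255, −254]].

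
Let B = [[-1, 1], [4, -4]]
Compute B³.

[[-25, 25], [100, -100]]

B² = [[5, -5], [-20, 20]]
B³ = [[-25, 25], [100, -100]]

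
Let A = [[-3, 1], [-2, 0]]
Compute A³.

[[-15, 7], [-14, 6]]

tr A = -3 and det A = 2, so the characteristic polynomial is λ² − (-3)λ + (2) with roots -2 and -1.
Eigenvectors give P = [[1, -1], [1, -2]] with P⁻¹ = [[2, -1], [1, -1]], and A = P·diag(-2, -1)·P⁻¹.
Then A³ = P·diag(-8, -1)·P⁻¹ = [[-8, 1], [-8, 2]] · [[2, -1], [1, -1]] = [[-15, 7], [-14, 6]].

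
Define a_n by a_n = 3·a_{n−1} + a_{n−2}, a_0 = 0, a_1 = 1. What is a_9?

With companion matrix A = [[3, 1], [1, 0]], [a_n, a_{n−1}]ᵀ = A·[a_{n−1}, a_{n−2}]ᵀ, so [a_9, a_8]ᵀ = A⁸·[a_1, a_0]ᵀ.
A⁸ = [[12970, 3927], [3927, 1189]], giving [a_9, a_8]ᵀ = [[12970], [3927]].

12970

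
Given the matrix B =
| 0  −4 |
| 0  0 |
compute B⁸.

[[0, 0], [0, 0]]

B is strictly triangular, hence nilpotent: B² = 0, so B⁸ = 0.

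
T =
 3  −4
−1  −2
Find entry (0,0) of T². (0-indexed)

13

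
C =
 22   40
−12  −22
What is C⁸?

tr C = 0 and det C = −4, so the characteristic polynomial is λ² − (0)λ + (−4) with roots 2 and −2.
Eigenvectors give P = [[−2, −5], [1, 3]] with P⁻¹ = [[−3, −5], [1, 2]], and C = P·diag(2, −2)·P⁻¹.
Then C⁸ = P·diag(256, 256)·P⁻¹ = [[−512, −1280], [256, 768]] · [[−3, −5], [1, 2]] = [[256, 0], [0, 256]].

[[256, 0], [0, 256]]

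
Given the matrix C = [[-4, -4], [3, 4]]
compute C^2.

[[4, 0], [0, 4]]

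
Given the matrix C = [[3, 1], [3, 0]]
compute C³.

C² = [[12, 3], [9, 3]]
C³ = [[45, 12], [36, 9]]

[[45, 12], [36, 9]]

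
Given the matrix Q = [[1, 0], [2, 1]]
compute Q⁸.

[[1, 0], [16, 1]]

Q = I + N where N = [[0, 0], [2, 0]] is strictly lower-triangular, so N² = 0.
(I + N)⁸ = I + 8·N = [[1, 0], [16, 1]].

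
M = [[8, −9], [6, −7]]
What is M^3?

[[26, −27], [18, −19]]

tr M = 1 and det M = −2, so the characteristic polynomial is λ² − (1)λ + (−2) with roots 2 and −1.
Eigenvectors give P = [[3, −1], [2, −1]] with P⁻¹ = [[1, −1], [2, −3]], and M = P·diag(2, −1)·P⁻¹.
Then M^3 = P·diag(8, −1)·P⁻¹ = [[24, 1], [16, 1]] · [[1, −1], [2, −3]] = [[26, −27], [18, −19]].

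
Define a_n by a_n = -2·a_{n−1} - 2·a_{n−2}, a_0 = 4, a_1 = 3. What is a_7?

-88

With companion matrix A = [[-2, -2], [1, 0]], [a_n, a_{n−1}]ᵀ = A·[a_{n−1}, a_{n−2}]ᵀ, so [a_7, a_6]ᵀ = A⁶·[a_1, a_0]ᵀ.
A⁶ = [[-8, -16], [8, 8]], giving [a_7, a_6]ᵀ = [[-88], [56]].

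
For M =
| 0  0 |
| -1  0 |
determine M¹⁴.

[[0, 0], [0, 0]]

M is strictly triangular, hence nilpotent: M² = 0, so M¹⁴ = 0.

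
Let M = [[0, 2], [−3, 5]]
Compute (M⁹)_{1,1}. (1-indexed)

−37830

tr M = 5 and det M = 6, so the characteristic polynomial is λ² − (5)λ + (6) with roots 3 and 2.
Eigenvectors give P = [[2, −1], [3, −1]] with P⁻¹ = [[−1, 1], [−3, 2]], and M = P·diag(3, 2)·P⁻¹.
Then M⁹ = P·diag(19683, 512)·P⁻¹ = [[39366, −512], [59049, −512]] · [[−1, 1], [−3, 2]] = [[−37830, 38342], [−57513, 58025]].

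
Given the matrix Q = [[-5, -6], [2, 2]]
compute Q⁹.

[[-2045, -3066], [1022, 1532]]

tr Q = -3 and det Q = 2, so the characteristic polynomial is λ² − (-3)λ + (2) with roots -2 and -1.
Eigenvectors give P = [[-2, -3], [1, 2]] with P⁻¹ = [[-2, -3], [1, 2]], and Q = P·diag(-2, -1)·P⁻¹.
Then Q⁹ = P·diag(-512, -1)·P⁻¹ = [[1024, 3], [-512, -2]] · [[-2, -3], [1, 2]] = [[-2045, -3066], [1022, 1532]].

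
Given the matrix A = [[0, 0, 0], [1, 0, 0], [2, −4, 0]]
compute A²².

[[0, 0, 0], [0, 0, 0], [0, 0, 0]]

A is strictly triangular, hence nilpotent: A³ = 0, so A²² = 0.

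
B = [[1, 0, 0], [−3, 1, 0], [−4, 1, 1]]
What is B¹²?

[[1, 0, 0], [−36, 1, 0], [−246, 12, 1]]

B = I + N where N = [[0, 0, 0], [−3, 0, 0], [−4, 1, 0]] is strictly lower-triangular, so N³ = 0.
(I + N)¹² = I + 12·N + 66·N² = [[1, 0, 0], [−36, 1, 0], [−246, 12, 1]].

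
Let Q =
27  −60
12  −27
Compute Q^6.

tr Q = 0 and det Q = −9, so the characteristic polynomial is λ² − (0)λ + (−9) with roots 3 and −3.
Eigenvectors give P = [[5, 2], [2, 1]] with P⁻¹ = [[1, −2], [−2, 5]], and Q = P·diag(3, −3)·P⁻¹.
Then Q^6 = P·diag(729, 729)·P⁻¹ = [[3645, 1458], [1458, 729]] · [[1, −2], [−2, 5]] = [[729, 0], [0, 729]].

[[729, 0], [0, 729]]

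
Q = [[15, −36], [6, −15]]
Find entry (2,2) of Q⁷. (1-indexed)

tr Q = 0 and det Q = −9, so the characteristic polynomial is λ² − (0)λ + (−9) with roots 3 and −3.
Eigenvectors give P = [[−3, −2], [−1, −1]] with P⁻¹ = [[−1, 2], [1, −3]], and Q = P·diag(3, −3)·P⁻¹.
Then Q⁷ = P·diag(2187, −2187)·P⁻¹ = [[−6561, 4374], [−2187, 2187]] · [[−1, 2], [1, −3]] = [[10935, −26244], [4374, −10935]].

−10935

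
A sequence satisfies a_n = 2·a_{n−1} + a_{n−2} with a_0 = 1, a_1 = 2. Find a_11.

13860

With companion matrix Q = [[2, 1], [1, 0]], [a_n, a_{n−1}]ᵀ = Q·[a_{n−1}, a_{n−2}]ᵀ, so [a_11, a_10]ᵀ = Q^10·[a_1, a_0]ᵀ.
Q^10 = [[5741, 2378], [2378, 985]], giving [a_11, a_10]ᵀ = [[13860], [5741]].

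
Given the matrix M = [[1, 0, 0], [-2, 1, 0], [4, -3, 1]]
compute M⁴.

[[1, 0, 0], [-8, 1, 0], [52, -12, 1]]

M = I + N where N = [[0, 0, 0], [-2, 0, 0], [4, -3, 0]] is strictly lower-triangular, so N³ = 0.
(I + N)⁴ = I + 4·N + 6·N² = [[1, 0, 0], [-8, 1, 0], [52, -12, 1]].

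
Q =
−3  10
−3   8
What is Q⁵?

[[−1023, 2110], [−633, 1298]]

tr Q = 5 and det Q = 6, so the characteristic polynomial is λ² − (5)λ + (6) with roots 3 and 2.
Eigenvectors give P = [[−5, 2], [−3, 1]] with P⁻¹ = [[1, −2], [3, −5]], and Q = P·diag(3, 2)·P⁻¹.
Then Q⁵ = P·diag(243, 32)·P⁻¹ = [[−1215, 64], [−729, 32]] · [[1, −2], [3, −5]] = [[−1023, 2110], [−633, 1298]].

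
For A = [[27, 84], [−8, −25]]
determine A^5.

tr A = 2 and det A = −3, so the characteristic polynomial is λ² − (2)λ + (−3) with roots −1 and 3.
Eigenvectors give P = [[−3, 7], [1, −2]] with P⁻¹ = [[2, 7], [1, 3]], and A = P·diag(−1, 3)·P⁻¹.
Then A^5 = P·diag(−1, 243)·P⁻¹ = [[3, 1701], [−1, −486]] · [[2, 7], [1, 3]] = [[1707, 5124], [−488, −1465]].

[[1707, 5124], [−488, −1465]]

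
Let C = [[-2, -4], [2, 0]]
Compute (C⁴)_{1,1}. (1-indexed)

-16

C² = [[-4, 8], [-4, -8]]
C³ = [[24, 16], [-8, 16]]
C⁴ = [[-16, -96], [48, 32]]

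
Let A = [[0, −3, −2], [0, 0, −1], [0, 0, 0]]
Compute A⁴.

[[0, 0, 0], [0, 0, 0], [0, 0, 0]]

A is strictly triangular, hence nilpotent: A³ = 0, so A⁴ = 0.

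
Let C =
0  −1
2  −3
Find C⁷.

[[126, −127], [254, −255]]

tr C = −3 and det C = 2, so the characteristic polynomial is λ² − (−3)λ + (2) with roots −2 and −1.
Eigenvectors give P = [[−1, 1], [−2, 1]] with P⁻¹ = [[1, −1], [2, −1]], and C = P·diag(−2, −1)·P⁻¹.
Then C⁷ = P·diag(−128, −1)·P⁻¹ = [[128, −1], [256, −1]] · [[1, −1], [2, −1]] = [[126, −127], [254, −255]].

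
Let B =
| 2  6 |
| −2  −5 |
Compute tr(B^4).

17

tr B = −3 and det B = 2, so the characteristic polynomial is λ² − (−3)λ + (2) with roots −1 and −2.
Eigenvectors give P = [[−2, −3], [1, 2]] with P⁻¹ = [[−2, −3], [1, 2]], and B = P·diag(−1, −2)·P⁻¹.
Then B^4 = P·diag(1, 16)·P⁻¹ = [[−2, −48], [1, 32]] · [[−2, −3], [1, 2]] = [[−44, −90], [30, 61]].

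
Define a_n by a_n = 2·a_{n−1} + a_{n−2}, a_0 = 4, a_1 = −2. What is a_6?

−24

With companion matrix M = [[2, 1], [1, 0]], [a_n, a_{n−1}]ᵀ = M·[a_{n−1}, a_{n−2}]ᵀ, so [a_6, a_5]ᵀ = M⁵·[a_1, a_0]ᵀ.
M⁵ = [[70, 29], [29, 12]], giving [a_6, a_5]ᵀ = [[−24], [−10]].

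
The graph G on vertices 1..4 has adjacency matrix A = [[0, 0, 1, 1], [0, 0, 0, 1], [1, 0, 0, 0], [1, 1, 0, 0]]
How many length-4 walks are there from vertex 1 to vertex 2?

3

The number of length-4 walks from vertex 1 to vertex 2 is entry (1,2) of A⁴, where A is the adjacency matrix.
A² = [[2, 1, 0, 0], [1, 1, 0, 0], [0, 0, 1, 1], [0, 0, 1, 2]]
A³ = [[0, 0, 2, 3], [0, 0, 1, 2], [2, 1, 0, 0], [3, 2, 0, 0]]
A⁴ = [[5, 3, 0, 0], [3, 2, 0, 0], [0, 0, 2, 3], [0, 0, 3, 5]]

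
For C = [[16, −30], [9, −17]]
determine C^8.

tr C = −1 and det C = −2, so the characteristic polynomial is λ² − (−1)λ + (−2) with roots −2 and 1.
Eigenvectors give P = [[−5, 2], [−3, 1]] with P⁻¹ = [[1, −2], [3, −5]], and C = P·diag(−2, 1)·P⁻¹.
Then C^8 = P·diag(256, 1)·P⁻¹ = [[−1280, 2], [−768, 1]] · [[1, −2], [3, −5]] = [[−1274, 2550], [−765, 1531]].

[[−1274, 2550], [−765, 1531]]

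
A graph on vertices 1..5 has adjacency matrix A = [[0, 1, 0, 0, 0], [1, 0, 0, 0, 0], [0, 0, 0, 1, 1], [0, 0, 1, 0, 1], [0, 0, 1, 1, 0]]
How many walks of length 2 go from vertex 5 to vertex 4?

The number of length-2 walks from vertex 5 to vertex 4 is entry (5,4) of A², where A is the adjacency matrix.
A² = [[1, 0, 0, 0, 0], [0, 1, 0, 0, 0], [0, 0, 2, 1, 1], [0, 0, 1, 2, 1], [0, 0, 1, 1, 2]]

1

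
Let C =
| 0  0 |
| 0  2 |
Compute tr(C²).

4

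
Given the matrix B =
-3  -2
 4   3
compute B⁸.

[[1, 0], [0, 1]]

B² = I (check: tr B = 0 and det B = -1), so B⁸ = I since 8 is even.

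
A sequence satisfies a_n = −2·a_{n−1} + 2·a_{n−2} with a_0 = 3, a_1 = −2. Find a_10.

With companion matrix M = [[−2, 2], [1, 0]], [a_n, a_{n−1}]ᵀ = M·[a_{n−1}, a_{n−2}]ᵀ, so [a_10, a_9]ᵀ = M^9·[a_1, a_0]ᵀ.
M^9 = [[−6688, 4896], [2448, −1792]], giving [a_10, a_9]ᵀ = [[28064], [−10272]].

28064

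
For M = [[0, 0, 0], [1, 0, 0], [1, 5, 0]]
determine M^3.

M is strictly triangular, hence nilpotent: M^3 = 0, so M^3 = 0.

[[0, 0, 0], [0, 0, 0], [0, 0, 0]]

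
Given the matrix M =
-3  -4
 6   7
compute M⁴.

tr M = 4 and det M = 3, so the characteristic polynomial is λ² − (4)λ + (3) with roots 1 and 3.
Eigenvectors give P = [[-1, -2], [1, 3]] with P⁻¹ = [[-3, -2], [1, 1]], and M = P·diag(1, 3)·P⁻¹.
Then M⁴ = P·diag(1, 81)·P⁻¹ = [[-1, -162], [1, 243]] · [[-3, -2], [1, 1]] = [[-159, -160], [240, 241]].

[[-159, -160], [240, 241]]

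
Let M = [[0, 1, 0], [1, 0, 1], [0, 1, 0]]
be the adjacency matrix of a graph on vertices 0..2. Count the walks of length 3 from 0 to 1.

2

The number of length-3 walks from vertex 0 to vertex 1 is entry (0,1) of M^3, where M is the adjacency matrix.
M^2 = [[1, 0, 1], [0, 2, 0], [1, 0, 1]]
M^3 = [[0, 2, 0], [2, 0, 2], [0, 2, 0]]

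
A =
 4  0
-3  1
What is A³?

[[64, 0], [-63, 1]]

A² = [[16, 0], [-15, 1]]
A³ = [[64, 0], [-63, 1]]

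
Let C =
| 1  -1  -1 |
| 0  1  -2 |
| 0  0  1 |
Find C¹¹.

C = I + N where N = [[0, -1, -1], [0, 0, -2], [0, 0, 0]] is strictly upper-triangular, so N³ = 0.
(I + N)¹¹ = I + 11·N + 55·N² = [[1, -11, 99], [0, 1, -22], [0, 0, 1]].

[[1, -11, 99], [0, 1, -22], [0, 0, 1]]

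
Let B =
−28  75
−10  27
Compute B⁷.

[[−13762, 34725], [−4630, 11703]]

tr B = −1 and det B = −6, so the characteristic polynomial is λ² − (−1)λ + (−6) with roots 2 and −3.
Eigenvectors give P = [[−5, −3], [−2, −1]] with P⁻¹ = [[1, −3], [−2, 5]], and B = P·diag(2, −3)·P⁻¹.
Then B⁷ = P·diag(128, −2187)·P⁻¹ = [[−640, 6561], [−256, 2187]] · [[1, −3], [−2, 5]] = [[−13762, 34725], [−4630, 11703]].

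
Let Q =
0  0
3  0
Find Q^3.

Q is strictly triangular, hence nilpotent: Q^2 = 0, so Q^3 = 0.

[[0, 0], [0, 0]]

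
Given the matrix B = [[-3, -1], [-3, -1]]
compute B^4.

B^2 = [[12, 4], [12, 4]]
B^3 = [[-48, -16], [-48, -16]]
B^4 = [[192, 64], [192, 64]]

[[192, 64], [192, 64]]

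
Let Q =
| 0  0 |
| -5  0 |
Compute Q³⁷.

[[0, 0], [0, 0]]

Q is strictly triangular, hence nilpotent: Q² = 0, so Q³⁷ = 0.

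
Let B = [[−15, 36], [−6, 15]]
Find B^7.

[[−10935, 26244], [−4374, 10935]]

tr B = 0 and det B = −9, so the characteristic polynomial is λ² − (0)λ + (−9) with roots 3 and −3.
Eigenvectors give P = [[−2, 3], [−1, 1]] with P⁻¹ = [[1, −3], [1, −2]], and B = P·diag(3, −3)·P⁻¹.
Then B^7 = P·diag(2187, −2187)·P⁻¹ = [[−4374, −6561], [−2187, −2187]] · [[1, −3], [1, −2]] = [[−10935, 26244], [−4374, 10935]].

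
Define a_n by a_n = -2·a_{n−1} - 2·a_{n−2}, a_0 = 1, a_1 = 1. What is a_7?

-24

With companion matrix M = [[-2, -2], [1, 0]], [a_n, a_{n−1}]ᵀ = M·[a_{n−1}, a_{n−2}]ᵀ, so [a_7, a_6]ᵀ = M⁶·[a_1, a_0]ᵀ.
M⁶ = [[-8, -16], [8, 8]], giving [a_7, a_6]ᵀ = [[-24], [16]].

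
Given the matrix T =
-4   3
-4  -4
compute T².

[[4, -24], [32, 4]]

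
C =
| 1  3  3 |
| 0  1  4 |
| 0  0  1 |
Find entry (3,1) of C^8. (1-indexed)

C = I + N where N = [[0, 3, 3], [0, 0, 4], [0, 0, 0]] is strictly upper-triangular, so N^3 = 0.
(I + N)^8 = I + 8·N + 28·N^2 = [[1, 24, 360], [0, 1, 32], [0, 0, 1]].

0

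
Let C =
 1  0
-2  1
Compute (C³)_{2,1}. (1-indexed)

-6

C = I + N where N = [[0, 0], [-2, 0]] is strictly lower-triangular, so N² = 0.
(I + N)³ = I + 3·N = [[1, 0], [-6, 1]].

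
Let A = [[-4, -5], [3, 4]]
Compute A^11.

[[-4, -5], [3, 4]]

A² = I (check: tr A = 0 and det A = -1), so A^11 = A since 11 is odd.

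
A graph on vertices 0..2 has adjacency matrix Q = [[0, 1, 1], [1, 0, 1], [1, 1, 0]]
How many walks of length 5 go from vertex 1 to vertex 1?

The number of length-5 walks from vertex 1 to vertex 1 is entry (1,1) of Q⁵, where Q is the adjacency matrix.
Q² = [[2, 1, 1], [1, 2, 1], [1, 1, 2]]
Q³ = [[2, 3, 3], [3, 2, 3], [3, 3, 2]]
Q⁴ = [[6, 5, 5], [5, 6, 5], [5, 5, 6]]
Q⁵ = [[10, 11, 11], [11, 10, 11], [11, 11, 10]]

10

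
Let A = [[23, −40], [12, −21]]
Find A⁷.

[[13127, −21880], [6564, −10941]]

tr A = 2 and det A = −3, so the characteristic polynomial is λ² − (2)λ + (−3) with roots 3 and −1.
Eigenvectors give P = [[2, −5], [1, −3]] with P⁻¹ = [[3, −5], [1, −2]], and A = P·diag(3, −1)·P⁻¹.
Then A⁷ = P·diag(2187, −1)·P⁻¹ = [[4374, 5], [2187, 3]] · [[3, −5], [1, −2]] = [[13127, −21880], [6564, −10941]].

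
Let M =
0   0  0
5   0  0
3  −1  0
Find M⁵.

M is strictly triangular, hence nilpotent: M³ = 0, so M⁵ = 0.

[[0, 0, 0], [0, 0, 0], [0, 0, 0]]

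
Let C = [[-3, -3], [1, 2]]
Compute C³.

C² = [[6, 3], [-1, 1]]
C³ = [[-15, -12], [4, 5]]

[[-15, -12], [4, 5]]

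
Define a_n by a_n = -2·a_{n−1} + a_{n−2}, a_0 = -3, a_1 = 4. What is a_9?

5164

With companion matrix C = [[-2, 1], [1, 0]], [a_n, a_{n−1}]ᵀ = C·[a_{n−1}, a_{n−2}]ᵀ, so [a_9, a_8]ᵀ = C⁸·[a_1, a_0]ᵀ.
C⁸ = [[985, -408], [-408, 169]], giving [a_9, a_8]ᵀ = [[5164], [-2139]].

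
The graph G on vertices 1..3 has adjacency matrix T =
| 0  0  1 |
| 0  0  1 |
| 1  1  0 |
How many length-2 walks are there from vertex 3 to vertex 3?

The number of length-2 walks from vertex 3 to vertex 3 is entry (3,3) of T², where T is the adjacency matrix.
T² = [[1, 1, 0], [1, 1, 0], [0, 0, 2]]

2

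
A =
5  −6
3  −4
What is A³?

tr A = 1 and det A = −2, so the characteristic polynomial is λ² − (1)λ + (−2) with roots 2 and −1.
Eigenvectors give P = [[−2, −1], [−1, −1]] with P⁻¹ = [[−1, 1], [1, −2]], and A = P·diag(2, −1)·P⁻¹.
Then A³ = P·diag(8, −1)·P⁻¹ = [[−16, 1], [−8, 1]] · [[−1, 1], [1, −2]] = [[17, −18], [9, −10]].

[[17, −18], [9, −10]]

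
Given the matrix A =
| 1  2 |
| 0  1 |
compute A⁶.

[[1, 12], [0, 1]]

A = I + N where N = [[0, 2], [0, 0]] is strictly upper-triangular, so N² = 0.
(I + N)⁶ = I + 6·N = [[1, 12], [0, 1]].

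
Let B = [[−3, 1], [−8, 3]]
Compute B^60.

B² = I (check: tr B = 0 and det B = −1), so B^60 = I since 60 is even.

[[1, 0], [0, 1]]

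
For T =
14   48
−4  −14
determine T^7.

[[896, 3072], [−256, −896]]

tr T = 0 and det T = −4, so the characteristic polynomial is λ² − (0)λ + (−4) with roots 2 and −2.
Eigenvectors give P = [[4, −3], [−1, 1]] with P⁻¹ = [[1, 3], [1, 4]], and T = P·diag(2, −2)·P⁻¹.
Then T^7 = P·diag(128, −128)·P⁻¹ = [[512, 384], [−128, −128]] · [[1, 3], [1, 4]] = [[896, 3072], [−256, −896]].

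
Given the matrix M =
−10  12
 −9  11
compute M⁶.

tr M = 1 and det M = −2, so the characteristic polynomial is λ² − (1)λ + (−2) with roots −1 and 2.
Eigenvectors give P = [[−4, −1], [−3, −1]] with P⁻¹ = [[−1, 1], [3, −4]], and M = P·diag(−1, 2)·P⁻¹.
Then M⁶ = P·diag(1, 64)·P⁻¹ = [[−4, −64], [−3, −64]] · [[−1, 1], [3, −4]] = [[−188, 252], [−189, 253]].

[[−188, 252], [−189, 253]]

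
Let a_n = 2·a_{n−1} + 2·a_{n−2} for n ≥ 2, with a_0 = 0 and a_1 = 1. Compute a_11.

With companion matrix M = [[2, 2], [1, 0]], [a_n, a_{n−1}]ᵀ = M·[a_{n−1}, a_{n−2}]ᵀ, so [a_11, a_10]ᵀ = M¹⁰·[a_1, a_0]ᵀ.
M¹⁰ = [[18272, 13376], [6688, 4896]], giving [a_11, a_10]ᵀ = [[18272], [6688]].

18272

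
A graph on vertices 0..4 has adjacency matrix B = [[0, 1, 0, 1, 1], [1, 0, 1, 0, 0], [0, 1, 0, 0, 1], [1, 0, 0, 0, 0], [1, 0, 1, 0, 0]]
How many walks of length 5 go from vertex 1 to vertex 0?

23

The number of length-5 walks from vertex 1 to vertex 0 is entry (1,0) of B⁵, where B is the adjacency matrix.
B² = [[3, 0, 2, 0, 0], [0, 2, 0, 1, 2], [2, 0, 2, 0, 0], [0, 1, 0, 1, 1], [0, 2, 0, 1, 2]]
B³ = [[0, 5, 0, 3, 5], [5, 0, 4, 0, 0], [0, 4, 0, 2, 4], [3, 0, 2, 0, 0], [5, 0, 4, 0, 0]]
B⁴ = [[13, 0, 10, 0, 0], [0, 9, 0, 5, 9], [10, 0, 8, 0, 0], [0, 5, 0, 3, 5], [0, 9, 0, 5, 9]]
B⁵ = [[0, 23, 0, 13, 23], [23, 0, 18, 0, 0], [0, 18, 0, 10, 18], [13, 0, 10, 0, 0], [23, 0, 18, 0, 0]]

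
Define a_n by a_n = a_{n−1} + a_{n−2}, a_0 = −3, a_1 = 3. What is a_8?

24

With companion matrix A = [[1, 1], [1, 0]], [a_n, a_{n−1}]ᵀ = A·[a_{n−1}, a_{n−2}]ᵀ, so [a_8, a_7]ᵀ = A⁷·[a_1, a_0]ᵀ.
A⁷ = [[21, 13], [13, 8]], giving [a_8, a_7]ᵀ = [[24], [15]].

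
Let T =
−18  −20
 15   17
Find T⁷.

tr T = −1 and det T = −6, so the characteristic polynomial is λ² − (−1)λ + (−6) with roots −3 and 2.
Eigenvectors give P = [[4, −1], [−3, 1]] with P⁻¹ = [[1, 1], [3, 4]], and T = P·diag(−3, 2)·P⁻¹.
Then T⁷ = P·diag(−2187, 128)·P⁻¹ = [[−8748, −128], [6561, 128]] · [[1, 1], [3, 4]] = [[−9132, −9260], [6945, 7073]].

[[−9132, −9260], [6945, 7073]]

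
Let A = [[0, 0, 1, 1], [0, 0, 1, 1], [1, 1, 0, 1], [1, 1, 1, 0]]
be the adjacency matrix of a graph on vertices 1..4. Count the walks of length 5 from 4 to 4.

The number of length-5 walks from vertex 4 to vertex 4 is entry (4,4) of A⁵, where A is the adjacency matrix.
A² = [[2, 2, 1, 1], [2, 2, 1, 1], [1, 1, 3, 2], [1, 1, 2, 3]]
A³ = [[2, 2, 5, 5], [2, 2, 5, 5], [5, 5, 4, 5], [5, 5, 5, 4]]
A⁴ = [[10, 10, 9, 9], [10, 10, 9, 9], [9, 9, 15, 14], [9, 9, 14, 15]]
A⁵ = [[18, 18, 29, 29], [18, 18, 29, 29], [29, 29, 32, 33], [29, 29, 33, 32]]

32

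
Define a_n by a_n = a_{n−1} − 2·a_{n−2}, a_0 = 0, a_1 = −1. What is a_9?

17

With companion matrix M = [[1, −2], [1, 0]], [a_n, a_{n−1}]ᵀ = M·[a_{n−1}, a_{n−2}]ᵀ, so [a_9, a_8]ᵀ = M⁸·[a_1, a_0]ᵀ.
M⁸ = [[−17, 6], [−3, −14]], giving [a_9, a_8]ᵀ = [[17], [3]].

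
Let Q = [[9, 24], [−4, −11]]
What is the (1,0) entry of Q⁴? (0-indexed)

tr Q = −2 and det Q = −3, so the characteristic polynomial is λ² − (−2)λ + (−3) with roots −3 and 1.
Eigenvectors give P = [[−2, 3], [1, −1]] with P⁻¹ = [[1, 3], [1, 2]], and Q = P·diag(−3, 1)·P⁻¹.
Then Q⁴ = P·diag(81, 1)·P⁻¹ = [[−162, 3], [81, −1]] · [[1, 3], [1, 2]] = [[−159, −480], [80, 241]].

80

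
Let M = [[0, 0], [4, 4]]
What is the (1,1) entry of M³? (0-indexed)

M² = [[0, 0], [16, 16]]
M³ = [[0, 0], [64, 64]]

64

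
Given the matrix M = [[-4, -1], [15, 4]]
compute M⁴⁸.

M² = I (check: tr M = 0 and det M = -1), so M⁴⁸ = I since 48 is even.

[[1, 0], [0, 1]]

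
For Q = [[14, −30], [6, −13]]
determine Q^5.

tr Q = 1 and det Q = −2, so the characteristic polynomial is λ² − (1)λ + (−2) with roots 2 and −1.
Eigenvectors give P = [[5, 2], [2, 1]] with P⁻¹ = [[1, −2], [−2, 5]], and Q = P·diag(2, −1)·P⁻¹.
Then Q^5 = P·diag(32, −1)·P⁻¹ = [[160, −2], [64, −1]] · [[1, −2], [−2, 5]] = [[164, −330], [66, −133]].

[[164, −330], [66, −133]]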